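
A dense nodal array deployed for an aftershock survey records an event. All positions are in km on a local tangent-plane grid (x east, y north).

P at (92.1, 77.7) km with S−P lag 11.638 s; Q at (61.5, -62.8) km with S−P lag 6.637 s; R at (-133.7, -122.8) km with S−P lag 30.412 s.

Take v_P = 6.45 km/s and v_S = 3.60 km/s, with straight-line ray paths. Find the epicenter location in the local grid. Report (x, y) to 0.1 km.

Distance from S−P lag: d = Δt · v_P v_S / (v_P − v_S) = Δt · (6.45·3.60)/(6.45−3.60) ≈ 8.1474·Δt.
So d_P = 94.82, d_Q = 54.07, d_R = 247.78 km.
Circle about each station: (x − 92.1)² + (y − 77.7)² = 94.82²; (x − 61.5)² + (y + 62.8)² = 54.07²; (x + 133.7)² + (y + 122.8)² = 247.78².
Subtracting the P equation from the Q and R equations removes the quadratic terms:
-61.2 x − 281.0 y = -726.34
-451.6 x − 401.0 y = -33968.27
Solving the 2×2 system: x ≈ 90.4, y ≈ -17.1 km.

x ≈ 90.4 km, y ≈ -17.1 km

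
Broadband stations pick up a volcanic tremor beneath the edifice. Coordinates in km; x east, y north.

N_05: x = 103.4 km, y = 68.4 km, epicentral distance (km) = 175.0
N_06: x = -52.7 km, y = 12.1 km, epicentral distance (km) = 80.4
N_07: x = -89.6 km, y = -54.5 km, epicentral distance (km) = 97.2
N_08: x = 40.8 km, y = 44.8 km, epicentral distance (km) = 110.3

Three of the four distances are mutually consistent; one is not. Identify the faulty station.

Solve using three stations at a time. Using N_05, N_07, N_08 (subtract circle equations pairwise → linear system) gives (x, y) ≈ (-69.2, 40.3).
Distances from that point to each station vs reported:
  N_05: calculated 174.9 vs reported 175.0 → residual 0.1 km
  N_06: calculated 32.6 vs reported 80.4 → residual 47.8 km
  N_07: calculated 96.9 vs reported 97.2 → residual 0.3 km
  N_08: calculated 110.1 vs reported 110.3 → residual 0.2 km
N_05, N_07, N_08 are mutually consistent (residuals ≈ 0); N_06 is off by 47.8 km.

N_06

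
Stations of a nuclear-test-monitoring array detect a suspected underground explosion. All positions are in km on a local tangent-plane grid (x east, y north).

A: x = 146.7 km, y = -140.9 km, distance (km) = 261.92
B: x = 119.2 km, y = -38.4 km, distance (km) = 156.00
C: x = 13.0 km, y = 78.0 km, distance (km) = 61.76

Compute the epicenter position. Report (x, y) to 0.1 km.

Circle about each station: (x − 146.7)² + (y + 140.9)² = 261.92²; (x − 119.2)² + (y + 38.4)² = 156.00²; (x − 13.0)² + (y − 78.0)² = 61.76².
Subtracting the A equation from the B and C equations removes the quadratic terms:
-55.0 x + 205.0 y = 18575.59
-267.4 x + 437.8 y = 29667.09
Solving the 2×2 system: x ≈ 66.7, y ≈ 108.5 km.

66.7 km east, 108.5 km north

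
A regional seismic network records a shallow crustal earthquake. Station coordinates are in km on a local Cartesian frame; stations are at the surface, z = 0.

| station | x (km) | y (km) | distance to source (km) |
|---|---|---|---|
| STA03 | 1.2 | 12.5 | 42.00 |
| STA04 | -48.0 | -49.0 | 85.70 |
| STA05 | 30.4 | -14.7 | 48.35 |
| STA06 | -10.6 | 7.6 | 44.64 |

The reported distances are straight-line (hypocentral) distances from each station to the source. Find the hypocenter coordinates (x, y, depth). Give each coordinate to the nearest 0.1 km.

(8.5, 1.6, 39.9)

Each station gives a sphere (x−x_i)² + (y−y_i)² + z² = d_i² (stations at z=0).
Subtracting the STA03 sphere from STA04 and STA05: z² cancels, leaving linear equations in x and y:
-98.4 x − 123.0 y = -1033.18
58.4 x − 54.4 y = 408.84
Solving: x ≈ 8.495, y ≈ 1.604 km (keep extra digits for the depth step; rounded: 8.5, 1.6).
Then from the STA03 sphere: z² = 42.00² − (x − 1.2)² − (y − 12.5)² with x = 8.495, y = 1.604, so z ≈ 39.901 ≈ 39.9 km.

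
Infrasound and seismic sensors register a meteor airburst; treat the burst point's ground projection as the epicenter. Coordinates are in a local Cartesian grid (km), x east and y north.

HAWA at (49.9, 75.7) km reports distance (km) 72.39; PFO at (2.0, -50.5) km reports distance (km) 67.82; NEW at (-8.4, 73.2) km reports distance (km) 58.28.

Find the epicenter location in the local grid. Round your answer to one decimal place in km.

Circle about each station: (x − 49.9)² + (y − 75.7)² = 72.39²; (x − 2.0)² + (y + 50.5)² = 67.82²; (x + 8.4)² + (y − 73.2)² = 58.28².
Subtracting pairs of circle equations eliminates x²+y² and gives linear equations (the radical axes):
-95.8 x − 252.4 y = -5025.49
-116.6 x − 5.0 y = -947.95
Solving the 2×2 system: x ≈ 7.4, y ≈ 17.1 km.

(7.4, 17.1)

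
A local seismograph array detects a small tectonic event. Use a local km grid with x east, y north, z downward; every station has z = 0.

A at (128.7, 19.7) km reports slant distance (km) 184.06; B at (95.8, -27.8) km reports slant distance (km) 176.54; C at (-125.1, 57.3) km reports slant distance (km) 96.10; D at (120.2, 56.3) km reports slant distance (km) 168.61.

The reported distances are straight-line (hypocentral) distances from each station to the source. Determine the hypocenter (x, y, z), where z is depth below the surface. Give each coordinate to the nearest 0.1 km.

(-41.5, 73.9, 44.4)

Each station gives a sphere (x−x_i)² + (y−y_i)² + z² = d_i² (stations at z=0).
Subtracting the A sphere from B and C: z² cancels, leaving linear equations in x and y:
-65.8 x − 95.0 y = -4289.59
-507.6 x + 75.2 y = 26624.39
Solving: x ≈ -41.503, y ≈ 73.900 km (keep extra digits for the depth step; rounded: -41.5, 73.9).
Then from the A sphere: z² = 184.06² − (x − 128.7)² − (y − 19.7)² with x = -41.503, y = 73.900, so z ≈ 44.400 ≈ 44.4 km.
Check against D (with the unrounded solution): distance 168.61 ≈ 168.61 km. ✓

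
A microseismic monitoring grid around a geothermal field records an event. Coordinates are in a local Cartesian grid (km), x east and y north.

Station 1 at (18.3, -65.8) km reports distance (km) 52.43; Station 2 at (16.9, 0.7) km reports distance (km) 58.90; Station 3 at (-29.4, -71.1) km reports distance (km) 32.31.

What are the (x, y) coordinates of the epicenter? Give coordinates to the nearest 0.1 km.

x ≈ -26.7 km, y ≈ -38.9 km

Circle about each station: (x − 18.3)² + (y + 65.8)² = 52.43²; (x − 16.9)² + (y − 0.7)² = 58.90²; (x + 29.4)² + (y + 71.1)² = 32.31².
Subtracting the Station 1 equation from the Station 2 and Station 3 equations removes the quadratic terms:
-2.8 x + 133.0 y = -5098.74
-95.4 x − 10.6 y = 2960.01
Solving the 2×2 system: x ≈ -26.7, y ≈ -38.9 km.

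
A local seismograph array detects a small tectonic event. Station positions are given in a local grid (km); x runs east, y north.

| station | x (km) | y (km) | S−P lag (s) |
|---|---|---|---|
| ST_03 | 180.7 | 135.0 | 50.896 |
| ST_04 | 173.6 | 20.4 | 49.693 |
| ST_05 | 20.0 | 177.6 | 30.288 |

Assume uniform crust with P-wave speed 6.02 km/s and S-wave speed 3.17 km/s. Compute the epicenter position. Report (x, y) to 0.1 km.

Distance from S−P lag: d = Δt · v_P v_S / (v_P − v_S) = Δt · (6.02·3.17)/(6.02−3.17) ≈ 6.6959·Δt.
So d_ST_03 = 340.80, d_ST_04 = 332.74, d_ST_05 = 202.81 km.
Circle about each station: (x − 180.7)² + (y − 135.0)² = 340.80²; (x − 173.6)² + (y − 20.4)² = 332.74²; (x − 20.0)² + (y − 177.6)² = 202.81².
Subtracting the ST_03 equation from the ST_04 and ST_05 equations removes the quadratic terms:
-14.2 x − 229.2 y = -14895.64
-321.4 x + 85.2 y = 56077.01
Solving the 2×2 system: x ≈ -154.7, y ≈ 74.6 km.
Check against ST_03 (with the unrounded x, y): √((x − 180.7)²+(y − 135.0)²) = 340.81 ≈ 340.80 km. ✓

x ≈ -154.7 km, y ≈ 74.6 km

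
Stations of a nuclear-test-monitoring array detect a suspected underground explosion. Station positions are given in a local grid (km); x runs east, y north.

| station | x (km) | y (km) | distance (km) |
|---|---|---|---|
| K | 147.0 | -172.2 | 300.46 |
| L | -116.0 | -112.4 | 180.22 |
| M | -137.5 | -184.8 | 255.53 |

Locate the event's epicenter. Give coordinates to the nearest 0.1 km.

Circle about each station: (x − 147.0)² + (y + 172.2)² = 300.46²; (x + 116.0)² + (y + 112.4)² = 180.22²; (x + 137.5)² + (y + 184.8)² = 255.53².
Subtracting pairs of circle equations eliminates x²+y² and gives linear equations (the radical axes):
-526.0 x + 119.6 y = 32624.88
-569.0 x − 25.2 y = 26776.08
Solving the 2×2 system: x ≈ -49.5, y ≈ 55.1 km.

x ≈ -49.5 km, y ≈ 55.1 km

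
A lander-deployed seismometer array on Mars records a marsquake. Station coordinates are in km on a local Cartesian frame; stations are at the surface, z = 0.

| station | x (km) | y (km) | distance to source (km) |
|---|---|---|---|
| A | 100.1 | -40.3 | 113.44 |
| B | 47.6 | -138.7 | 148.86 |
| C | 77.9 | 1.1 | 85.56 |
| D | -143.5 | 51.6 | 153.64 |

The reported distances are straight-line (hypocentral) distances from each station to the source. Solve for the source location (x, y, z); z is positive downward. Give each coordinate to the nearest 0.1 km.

Each station gives a sphere (x−x_i)² + (y−y_i)² + z² = d_i² (stations at z=0).
Subtracting the A sphere from B and C: z² cancels, leaving linear equations in x and y:
-105.0 x − 196.8 y = 568.68
-44.4 x + 82.8 y = -26.36
Solving: x ≈ -2.404, y ≈ -1.607 km (keep extra digits for the depth step; rounded: -2.4, -1.6).
Then from the A sphere: z² = 113.44² − (x − 100.1)² − (y + 40.3)² with x = -2.404, y = -1.607, so z ≈ 29.401 ≈ 29.4 km.
Check against D (with the unrounded solution): distance 153.64 ≈ 153.64 km. ✓

(-2.4, -1.6, 29.4)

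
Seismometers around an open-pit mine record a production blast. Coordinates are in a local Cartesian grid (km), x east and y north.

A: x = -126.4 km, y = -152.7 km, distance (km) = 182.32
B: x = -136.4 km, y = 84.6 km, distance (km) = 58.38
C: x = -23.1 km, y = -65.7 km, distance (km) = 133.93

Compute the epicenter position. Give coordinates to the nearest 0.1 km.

x ≈ -117.4 km, y ≈ 29.4 km

Circle about each station: (x + 126.4)² + (y + 152.7)² = 182.32²; (x + 136.4)² + (y − 84.6)² = 58.38²; (x + 23.1)² + (y + 65.7)² = 133.93².
Subtracting the A equation from the B and C equations removes the quadratic terms:
-20.0 x + 474.6 y = 16300.23
206.6 x + 174.0 y = -19140.81
Solving the 2×2 system: x ≈ -117.4, y ≈ 29.4 km.
Check against A (with the unrounded x, y): √((x + 126.4)²+(y + 152.7)²) = 182.32 ≈ 182.32 km. ✓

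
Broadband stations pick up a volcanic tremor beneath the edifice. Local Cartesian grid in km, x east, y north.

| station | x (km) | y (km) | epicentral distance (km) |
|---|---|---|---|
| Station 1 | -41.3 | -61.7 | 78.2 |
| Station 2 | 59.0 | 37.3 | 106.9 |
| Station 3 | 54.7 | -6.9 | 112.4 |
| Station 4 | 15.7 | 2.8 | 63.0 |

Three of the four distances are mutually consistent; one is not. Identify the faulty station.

Solve using three stations at a time. Using Station 1, Station 2, Station 4 (subtract circle equations pairwise → linear system) gives (x, y) ≈ (-45.9, 16.4).
Distances from that point to each station vs reported:
  Station 1: calculated 78.3 vs reported 78.2 → residual 0.1 km
  Station 2: calculated 107.0 vs reported 106.9 → residual 0.1 km
  Station 3: calculated 103.3 vs reported 112.4 → residual 9.1 km
  Station 4: calculated 63.1 vs reported 63.0 → residual 0.1 km
Station 1, Station 2, Station 4 are mutually consistent (residuals ≈ 0); Station 3 is off by 9.1 km.

Station 3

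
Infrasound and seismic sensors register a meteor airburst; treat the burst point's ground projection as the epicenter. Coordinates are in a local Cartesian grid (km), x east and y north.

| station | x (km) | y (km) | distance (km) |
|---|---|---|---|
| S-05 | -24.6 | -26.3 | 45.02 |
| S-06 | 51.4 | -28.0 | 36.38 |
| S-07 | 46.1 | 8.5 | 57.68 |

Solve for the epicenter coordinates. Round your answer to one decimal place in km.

Circle about each station: (x + 24.6)² + (y + 26.3)² = 45.02²; (x − 51.4)² + (y + 28.0)² = 36.38²; (x − 46.1)² + (y − 8.5)² = 57.68².
Subtracting pairs of circle equations eliminates x²+y² and gives linear equations (the radical axes):
152.0 x − 3.4 y = 2832.41
141.4 x + 69.6 y = -399.57
Solving the 2×2 system: x ≈ 17.7, y ≈ -41.7 km.
Check against S-05 (with the unrounded x, y): √((x + 24.6)²+(y + 26.3)²) = 45.02 ≈ 45.02 km. ✓

(17.7, -41.7)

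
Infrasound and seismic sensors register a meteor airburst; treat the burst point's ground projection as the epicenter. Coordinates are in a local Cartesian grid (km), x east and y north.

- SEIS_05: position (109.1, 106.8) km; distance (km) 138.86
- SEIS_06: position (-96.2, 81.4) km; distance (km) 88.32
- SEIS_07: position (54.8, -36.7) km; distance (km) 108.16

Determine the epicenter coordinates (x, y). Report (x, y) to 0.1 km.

Circle about each station: (x − 109.1)² + (y − 106.8)² = 138.86²; (x + 96.2)² + (y − 81.4)² = 88.32²; (x − 54.8)² + (y + 36.7)² = 108.16².
Subtracting the SEIS_05 equation from the SEIS_06 and SEIS_07 equations removes the quadratic terms:
-410.6 x − 50.8 y = 4053.03
-108.6 x − 287.0 y = -11375.61
Solving the 2×2 system: x ≈ -15.5, y ≈ 45.5 km.

-15.5 km east, 45.5 km north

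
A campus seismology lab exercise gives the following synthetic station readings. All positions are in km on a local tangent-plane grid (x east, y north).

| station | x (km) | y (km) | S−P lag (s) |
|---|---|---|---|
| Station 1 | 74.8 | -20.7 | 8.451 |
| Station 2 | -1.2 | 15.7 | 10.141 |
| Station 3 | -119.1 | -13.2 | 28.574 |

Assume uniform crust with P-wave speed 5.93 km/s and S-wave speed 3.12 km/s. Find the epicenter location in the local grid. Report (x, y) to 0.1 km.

63.1 km east, 33.7 km north

Distance from S−P lag: d = Δt · v_P v_S / (v_P − v_S) = Δt · (5.93·3.12)/(5.93−3.12) ≈ 6.5842·Δt.
So d_Station 1 = 55.64, d_Station 2 = 66.77, d_Station 3 = 188.14 km.
Circle about each station: (x − 74.8)² + (y + 20.7)² = 55.64²; (x + 1.2)² + (y − 15.7)² = 66.77²; (x + 119.1)² + (y + 13.2)² = 188.14².
Subtracting the Station 1 equation from the Station 2 and Station 3 equations removes the quadratic terms:
-152.0 x + 72.8 y = -7138.02
-387.8 x + 15.0 y = -23965.33
Solving the 2×2 system: x ≈ 63.1, y ≈ 33.7 km.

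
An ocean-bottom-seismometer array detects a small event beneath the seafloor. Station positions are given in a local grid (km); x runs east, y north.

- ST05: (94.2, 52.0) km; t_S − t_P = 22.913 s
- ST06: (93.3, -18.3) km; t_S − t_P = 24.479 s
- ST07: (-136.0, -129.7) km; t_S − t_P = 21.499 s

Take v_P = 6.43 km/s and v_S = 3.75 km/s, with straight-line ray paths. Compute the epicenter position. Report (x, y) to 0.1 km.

x ≈ -111.7 km, y ≈ 62.2 km

Distance from S−P lag: d = Δt · v_P v_S / (v_P − v_S) = Δt · (6.43·3.75)/(6.43−3.75) ≈ 8.9972·Δt.
So d_ST05 = 206.15, d_ST06 = 220.24, d_ST07 = 193.43 km.
Circle about each station: (x − 94.2)² + (y − 52.0)² = 206.15²; (x − 93.3)² + (y + 18.3)² = 220.24²; (x + 136.0)² + (y + 129.7)² = 193.43².
Subtracting the ST05 equation from the ST06 and ST07 equations removes the quadratic terms:
-1.8 x − 140.6 y = -8545.70
-460.4 x − 363.4 y = 28823.11
Solving the 2×2 system: x ≈ -111.7, y ≈ 62.2 km.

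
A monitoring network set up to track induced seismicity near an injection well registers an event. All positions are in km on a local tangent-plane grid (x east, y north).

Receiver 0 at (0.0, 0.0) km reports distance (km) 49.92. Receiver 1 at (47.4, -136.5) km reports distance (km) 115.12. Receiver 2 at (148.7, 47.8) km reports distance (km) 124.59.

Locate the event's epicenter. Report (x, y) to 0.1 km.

Circle about each station: x² + y² = 49.92²; (x − 47.4)² + (y + 136.5)² = 115.12²; (x − 148.7)² + (y − 47.8)² = 124.59².
Subtracting pairs of circle equations eliminates x²+y² and gives linear equations (the radical axes):
94.8 x − 273.0 y = 10118.40
297.4 x + 95.6 y = 11365.87
Solving the 2×2 system: x ≈ 45.1, y ≈ -21.4 km.
Check against Receiver 0 (with the unrounded x, y): √(x²+y²) = 49.92 ≈ 49.92 km. ✓

(45.1, -21.4)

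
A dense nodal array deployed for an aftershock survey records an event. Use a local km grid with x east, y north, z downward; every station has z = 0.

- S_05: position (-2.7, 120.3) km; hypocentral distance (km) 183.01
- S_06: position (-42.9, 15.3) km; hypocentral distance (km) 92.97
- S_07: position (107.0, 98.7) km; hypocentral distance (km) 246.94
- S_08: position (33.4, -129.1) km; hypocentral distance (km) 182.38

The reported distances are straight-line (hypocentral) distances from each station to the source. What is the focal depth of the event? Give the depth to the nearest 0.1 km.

z ≈ 64.5 km

Each station gives a sphere (x−x_i)² + (y−y_i)² + z² = d_i² (stations at z=0).
Subtracting the S_05 sphere from S_06 and S_07: z² cancels, leaving linear equations in x and y:
-80.4 x − 210.0 y = 12444.36
219.4 x − 43.2 y = -20775.39
Solving: x ≈ -98.904, y ≈ -21.393 km (keep extra digits for the depth step; rounded: -98.9, -21.4).
Then from the S_05 sphere: z² = 183.01² − (x + 2.7)² − (y − 120.3)² with x = -98.904, y = -21.393, so z ≈ 64.502 ≈ 64.5 km.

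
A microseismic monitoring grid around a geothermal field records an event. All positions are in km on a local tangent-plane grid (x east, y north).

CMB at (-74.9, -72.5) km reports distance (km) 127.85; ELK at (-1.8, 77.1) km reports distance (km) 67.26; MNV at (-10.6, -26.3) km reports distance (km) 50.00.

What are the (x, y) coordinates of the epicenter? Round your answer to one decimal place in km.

Circle about each station: (x + 74.9)² + (y + 72.5)² = 127.85²; (x + 1.8)² + (y − 77.1)² = 67.26²; (x + 10.6)² + (y + 26.3)² = 50.00².
Subtracting the CMB equation from the ELK and MNV equations removes the quadratic terms:
146.2 x + 299.2 y = 6903.10
128.6 x + 92.4 y = 3783.41
Solving the 2×2 system: x ≈ 19.8, y ≈ 13.4 km.
Check against CMB (with the unrounded x, y): √((x + 74.9)²+(y + 72.5)²) = 127.85 ≈ 127.85 km. ✓

(19.8, 13.4)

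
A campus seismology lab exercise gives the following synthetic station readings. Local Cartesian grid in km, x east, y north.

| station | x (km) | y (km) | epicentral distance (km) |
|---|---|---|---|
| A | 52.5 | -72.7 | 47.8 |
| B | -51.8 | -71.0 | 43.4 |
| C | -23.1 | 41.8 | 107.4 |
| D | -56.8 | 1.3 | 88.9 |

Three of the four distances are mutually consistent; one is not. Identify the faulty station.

B

Solve using three stations at a time. Using A, C, D (subtract circle equations pairwise → linear system) gives (x, y) ≈ (6.0, -61.6).
Distances from that point to each station vs reported:
  A: calculated 47.8 vs reported 47.8 → residual 0.0 km
  B: calculated 58.6 vs reported 43.4 → residual 15.2 km
  C: calculated 107.4 vs reported 107.4 → residual 0.0 km
  D: calculated 88.9 vs reported 88.9 → residual 0.0 km
A, C, D are mutually consistent (residuals ≈ 0); B is off by 15.2 km.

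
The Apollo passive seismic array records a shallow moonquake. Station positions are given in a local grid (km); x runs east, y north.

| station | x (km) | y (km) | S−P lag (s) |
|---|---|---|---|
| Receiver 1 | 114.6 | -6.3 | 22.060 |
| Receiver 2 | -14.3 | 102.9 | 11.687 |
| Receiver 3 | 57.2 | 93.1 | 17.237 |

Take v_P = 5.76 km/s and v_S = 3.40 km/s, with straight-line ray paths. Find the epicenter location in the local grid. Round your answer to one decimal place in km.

Distance from S−P lag: d = Δt · v_P v_S / (v_P − v_S) = Δt · (5.76·3.40)/(5.76−3.40) ≈ 8.2983·Δt.
So d_Receiver 1 = 183.06, d_Receiver 2 = 96.98, d_Receiver 3 = 143.04 km.
Circle about each station: (x − 114.6)² + (y + 6.3)² = 183.06²; (x + 14.3)² + (y − 102.9)² = 96.98²; (x − 57.2)² + (y − 93.1)² = 143.04².
Subtracting pairs of circle equations eliminates x²+y² and gives linear equations (the radical axes):
-257.8 x + 218.4 y = 21725.89
-114.8 x + 198.8 y = 11817.12
Solving the 2×2 system: x ≈ -66.4, y ≈ 21.1 km.
Check against Receiver 1 (with the unrounded x, y): √((x − 114.6)²+(y + 6.3)²) = 183.06 ≈ 183.06 km. ✓

-66.4 km east, 21.1 km north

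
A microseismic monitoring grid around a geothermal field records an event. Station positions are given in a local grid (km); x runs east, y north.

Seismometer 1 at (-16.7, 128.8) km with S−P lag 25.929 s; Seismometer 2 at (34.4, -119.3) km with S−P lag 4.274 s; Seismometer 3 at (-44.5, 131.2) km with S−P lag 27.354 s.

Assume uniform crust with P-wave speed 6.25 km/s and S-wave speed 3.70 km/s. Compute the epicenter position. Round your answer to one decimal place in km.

Distance from S−P lag: d = Δt · v_P v_S / (v_P − v_S) = Δt · (6.25·3.70)/(6.25−3.70) ≈ 9.0686·Δt.
So d_Seismometer 1 = 235.14, d_Seismometer 2 = 38.76, d_Seismometer 3 = 248.06 km.
Circle about each station: (x + 16.7)² + (y − 128.8)² = 235.14²; (x − 34.4)² + (y + 119.3)² = 38.76²; (x + 44.5)² + (y − 131.2)² = 248.06².
Subtracting the Seismometer 1 equation from the Seismometer 2 and Seismometer 3 equations removes the quadratic terms:
102.2 x − 496.2 y = 52336.00
-55.6 x + 4.8 y = -3917.58
Solving the 2×2 system: x ≈ 62.5, y ≈ -92.6 km.
Check against Seismometer 1 (with the unrounded x, y): √((x + 16.7)²+(y − 128.8)²) = 235.14 ≈ 235.14 km. ✓

x ≈ 62.5 km, y ≈ -92.6 km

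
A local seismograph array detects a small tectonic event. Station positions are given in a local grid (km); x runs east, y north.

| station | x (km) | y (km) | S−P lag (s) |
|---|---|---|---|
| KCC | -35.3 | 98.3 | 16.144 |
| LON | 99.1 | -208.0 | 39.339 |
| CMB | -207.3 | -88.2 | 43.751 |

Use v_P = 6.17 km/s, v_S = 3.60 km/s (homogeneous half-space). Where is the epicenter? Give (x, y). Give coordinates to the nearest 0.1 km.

Distance from S−P lag: d = Δt · v_P v_S / (v_P − v_S) = Δt · (6.17·3.60)/(6.17−3.60) ≈ 8.6428·Δt.
So d_KCC = 139.53, d_LON = 340.00, d_CMB = 378.13 km.
Circle about each station: (x + 35.3)² + (y − 98.3)² = 139.53²; (x − 99.1)² + (y + 208.0)² = 340.00²; (x + 207.3)² + (y + 88.2)² = 378.13².
Subtracting the KCC equation from the LON and CMB equations removes the quadratic terms:
268.8 x − 612.6 y = -53955.55
-344.0 x − 373.0 y = -83670.13
Solving the 2×2 system: x ≈ 100.1, y ≈ 132.0 km.

(100.1, 132.0)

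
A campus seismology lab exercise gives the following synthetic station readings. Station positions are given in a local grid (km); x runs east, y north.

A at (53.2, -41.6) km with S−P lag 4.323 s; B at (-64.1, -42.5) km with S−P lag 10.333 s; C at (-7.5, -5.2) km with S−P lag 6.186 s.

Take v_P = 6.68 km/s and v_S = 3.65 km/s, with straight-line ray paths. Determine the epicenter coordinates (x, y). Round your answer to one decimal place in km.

18.9 km east, -47.4 km north

Distance from S−P lag: d = Δt · v_P v_S / (v_P − v_S) = Δt · (6.68·3.65)/(6.68−3.65) ≈ 8.0469·Δt.
So d_A = 34.79, d_B = 83.15, d_C = 49.78 km.
Circle about each station: (x − 53.2)² + (y + 41.6)² = 34.79²; (x + 64.1)² + (y + 42.5)² = 83.15²; (x + 7.5)² + (y + 5.2)² = 49.78².
Subtracting the A equation from the B and C equations removes the quadratic terms:
-234.6 x − 1.8 y = -4349.32
-121.4 x + 72.8 y = -5745.21
Solving the 2×2 system: x ≈ 18.9, y ≈ -47.4 km.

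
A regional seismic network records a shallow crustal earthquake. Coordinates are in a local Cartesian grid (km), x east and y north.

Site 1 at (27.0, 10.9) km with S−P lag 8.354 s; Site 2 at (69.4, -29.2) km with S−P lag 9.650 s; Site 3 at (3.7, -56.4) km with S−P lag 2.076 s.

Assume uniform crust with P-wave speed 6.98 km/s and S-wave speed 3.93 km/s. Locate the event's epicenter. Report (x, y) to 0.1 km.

x ≈ -14.4 km, y ≈ -51.8 km

Distance from S−P lag: d = Δt · v_P v_S / (v_P − v_S) = Δt · (6.98·3.93)/(6.98−3.93) ≈ 8.9939·Δt.
So d_Site 1 = 75.14, d_Site 2 = 86.79, d_Site 3 = 18.67 km.
Circle about each station: (x − 27.0)² + (y − 10.9)² = 75.14²; (x − 69.4)² + (y + 29.2)² = 86.79²; (x − 3.7)² + (y + 56.4)² = 18.67².
Subtracting the Site 1 equation from the Site 2 and Site 3 equations removes the quadratic terms:
84.8 x − 80.2 y = 2934.71
-46.6 x − 134.6 y = 7644.29
Solving the 2×2 system: x ≈ -14.4, y ≈ -51.8 km.
Check against Site 1 (with the unrounded x, y): √((x − 27.0)²+(y − 10.9)²) = 75.14 ≈ 75.14 km. ✓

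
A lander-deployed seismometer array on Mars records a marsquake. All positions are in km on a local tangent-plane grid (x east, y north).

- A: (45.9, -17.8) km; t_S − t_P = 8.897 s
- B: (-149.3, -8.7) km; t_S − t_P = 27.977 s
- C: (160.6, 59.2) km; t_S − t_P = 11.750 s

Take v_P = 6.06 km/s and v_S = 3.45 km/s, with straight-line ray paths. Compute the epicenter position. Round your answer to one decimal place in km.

(66.9, 50.3)

Distance from S−P lag: d = Δt · v_P v_S / (v_P − v_S) = Δt · (6.06·3.45)/(6.06−3.45) ≈ 8.0103·Δt.
So d_A = 71.27, d_B = 224.11, d_C = 94.12 km.
Circle about each station: (x − 45.9)² + (y + 17.8)² = 71.27²; (x + 149.3)² + (y + 8.7)² = 224.11²; (x − 160.6)² + (y − 59.2)² = 94.12².
Subtracting the A equation from the B and C equations removes the quadratic terms:
-390.4 x + 18.2 y = -25203.35
229.4 x + 154.0 y = 23094.19
Solving the 2×2 system: x ≈ 66.9, y ≈ 50.3 km.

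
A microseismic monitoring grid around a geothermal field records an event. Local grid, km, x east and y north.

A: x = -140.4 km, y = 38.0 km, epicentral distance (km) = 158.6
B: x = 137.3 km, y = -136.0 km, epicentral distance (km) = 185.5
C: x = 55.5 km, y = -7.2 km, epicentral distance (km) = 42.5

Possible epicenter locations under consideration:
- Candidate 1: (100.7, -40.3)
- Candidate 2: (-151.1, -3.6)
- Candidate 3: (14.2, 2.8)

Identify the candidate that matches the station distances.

Candidate 3

For each candidate, compare |candidate − station| to the reported distance:
Candidate 1: residuals A 94.9, B 83.0, C 13.5 → max 94.9 km
Candidate 2: residuals A 115.6, B 131.8, C 164.1 → max 164.1 km
Candidate 3: residuals A 0.0, B 0.0, C 0.0 → max 0.0 km
Only Candidate 3 has all residuals ≈ 0.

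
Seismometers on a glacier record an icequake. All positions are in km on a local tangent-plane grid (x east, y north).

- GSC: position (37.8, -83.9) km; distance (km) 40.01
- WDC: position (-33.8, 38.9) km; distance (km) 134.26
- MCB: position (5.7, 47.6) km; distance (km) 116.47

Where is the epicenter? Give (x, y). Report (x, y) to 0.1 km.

(63.7, -53.4)

Circle about each station: (x − 37.8)² + (y + 83.9)² = 40.01²; (x + 33.8)² + (y − 38.9)² = 134.26²; (x − 5.7)² + (y − 47.6)² = 116.47².
Subtracting the GSC equation from the WDC and MCB equations removes the quadratic terms:
-143.2 x + 245.6 y = -22237.35
-64.2 x + 263.0 y = -18134.26
Solving the 2×2 system: x ≈ 63.7, y ≈ -53.4 km.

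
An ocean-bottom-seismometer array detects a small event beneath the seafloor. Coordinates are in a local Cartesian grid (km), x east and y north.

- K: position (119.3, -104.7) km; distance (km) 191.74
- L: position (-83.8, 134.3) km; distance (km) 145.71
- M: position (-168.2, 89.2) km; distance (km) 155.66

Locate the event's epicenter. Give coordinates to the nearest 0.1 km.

(-45.2, -6.2)

Circle about each station: (x − 119.3)² + (y + 104.7)² = 191.74²; (x + 83.8)² + (y − 134.3)² = 145.71²; (x + 168.2)² + (y − 89.2)² = 155.66².
Subtracting pairs of circle equations eliminates x²+y² and gives linear equations (the radical axes):
-406.2 x + 478.0 y = 15397.17
-575.0 x + 387.8 y = 23587.49
Solving the 2×2 system: x ≈ -45.2, y ≈ -6.2 km.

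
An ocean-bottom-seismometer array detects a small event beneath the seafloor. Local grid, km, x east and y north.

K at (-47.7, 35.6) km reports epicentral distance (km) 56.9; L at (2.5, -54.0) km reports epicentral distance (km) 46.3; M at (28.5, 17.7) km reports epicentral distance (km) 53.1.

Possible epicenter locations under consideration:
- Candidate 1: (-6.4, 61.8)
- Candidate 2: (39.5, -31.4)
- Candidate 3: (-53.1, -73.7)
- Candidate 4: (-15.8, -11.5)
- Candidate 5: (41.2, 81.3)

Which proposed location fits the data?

For each candidate, compare |candidate − station| to the reported distance:
Candidate 1: residuals K 8.0, L 69.8, M 3.1 → max 69.8 km
Candidate 2: residuals K 53.1, L 2.9, M 2.8 → max 53.1 km
Candidate 3: residuals K 52.5, L 12.7, M 69.4 → max 69.4 km
Candidate 4: residuals K 0.0, L 0.0, M 0.0 → max 0.0 km
Candidate 5: residuals K 43.1, L 94.4, M 11.8 → max 94.4 km
Only Candidate 4 has all residuals ≈ 0.

Candidate 4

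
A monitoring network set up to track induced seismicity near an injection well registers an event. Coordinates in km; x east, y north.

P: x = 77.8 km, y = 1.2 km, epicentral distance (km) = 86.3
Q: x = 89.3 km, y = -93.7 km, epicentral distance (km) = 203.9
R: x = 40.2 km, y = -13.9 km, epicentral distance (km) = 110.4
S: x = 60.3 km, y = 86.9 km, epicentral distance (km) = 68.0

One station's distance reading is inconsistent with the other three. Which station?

Solve using three stations at a time. Using Q, R, S (subtract circle equations pairwise → linear system) gives (x, y) ≈ (-7.9, 85.6).
Distances from that point to each station vs reported:
  P: calculated 120.3 vs reported 86.3 → residual 34.0 km
  Q: calculated 204.0 vs reported 203.9 → residual 0.1 km
  R: calculated 110.5 vs reported 110.4 → residual 0.1 km
  S: calculated 68.2 vs reported 68.0 → residual 0.2 km
Q, R, S are mutually consistent (residuals ≈ 0); P is off by 34.0 km.

P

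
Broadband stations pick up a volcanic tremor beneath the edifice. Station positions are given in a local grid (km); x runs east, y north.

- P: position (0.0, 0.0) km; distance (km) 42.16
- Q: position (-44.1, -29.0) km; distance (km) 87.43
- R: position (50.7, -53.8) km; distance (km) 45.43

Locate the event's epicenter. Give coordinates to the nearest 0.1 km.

(41.1, -9.4)

Circle about each station: x² + y² = 42.16²; (x + 44.1)² + (y + 29.0)² = 87.43²; (x − 50.7)² + (y + 53.8)² = 45.43².
Subtracting the P equation from the Q and R equations removes the quadratic terms:
-88.2 x − 58.0 y = -3080.73
101.4 x − 107.6 y = 5178.51
Solving the 2×2 system: x ≈ 41.1, y ≈ -9.4 km.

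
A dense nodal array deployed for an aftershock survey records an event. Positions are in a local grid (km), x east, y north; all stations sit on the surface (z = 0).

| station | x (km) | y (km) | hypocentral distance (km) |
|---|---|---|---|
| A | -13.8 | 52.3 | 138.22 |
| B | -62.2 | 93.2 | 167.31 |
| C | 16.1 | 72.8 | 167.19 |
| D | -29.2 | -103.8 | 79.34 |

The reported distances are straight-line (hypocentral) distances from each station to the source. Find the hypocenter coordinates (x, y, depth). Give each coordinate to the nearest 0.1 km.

Each station gives a sphere (x−x_i)² + (y−y_i)² + z² = d_i² (stations at z=0).
Subtracting the A sphere from B and C: z² cancels, leaving linear equations in x and y:
-96.8 x + 81.8 y = 741.48
59.8 x + 41.0 y = -6214.41
Solving: x ≈ -60.803, y ≈ -62.888 km (keep extra digits for the depth step; rounded: -60.8, -62.9).
Then from the A sphere: z² = 138.22² − (x + 13.8)² − (y − 52.3)² with x = -60.803, y = -62.888, so z ≈ 60.226 ≈ 60.2 km.
Check against D (with the unrounded solution): distance 79.37 ≈ 79.34 km. ✓

(-60.8, -62.9, 60.2)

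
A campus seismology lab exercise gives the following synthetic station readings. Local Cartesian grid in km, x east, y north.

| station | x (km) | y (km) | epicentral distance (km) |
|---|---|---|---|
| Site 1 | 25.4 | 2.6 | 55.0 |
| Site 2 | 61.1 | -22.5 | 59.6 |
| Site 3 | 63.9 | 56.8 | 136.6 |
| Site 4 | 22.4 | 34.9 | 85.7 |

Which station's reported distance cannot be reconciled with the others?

Site 3

Solve using three stations at a time. Using Site 1, Site 2, Site 4 (subtract circle equations pairwise → linear system) gives (x, y) ≈ (8.0, -49.6).
Distances from that point to each station vs reported:
  Site 1: calculated 55.0 vs reported 55.0 → residual 0.0 km
  Site 2: calculated 59.6 vs reported 59.6 → residual 0.0 km
  Site 3: calculated 120.2 vs reported 136.6 → residual 16.4 km
  Site 4: calculated 85.7 vs reported 85.7 → residual 0.0 km
Site 1, Site 2, Site 4 are mutually consistent (residuals ≈ 0); Site 3 is off by 16.4 km.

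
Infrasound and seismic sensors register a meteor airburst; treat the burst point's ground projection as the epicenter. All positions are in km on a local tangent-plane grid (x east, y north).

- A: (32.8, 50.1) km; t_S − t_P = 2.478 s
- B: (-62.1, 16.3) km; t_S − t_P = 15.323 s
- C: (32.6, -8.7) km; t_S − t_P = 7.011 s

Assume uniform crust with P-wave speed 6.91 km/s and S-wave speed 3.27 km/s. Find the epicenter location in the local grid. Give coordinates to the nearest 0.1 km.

x ≈ 31.2 km, y ≈ 34.8 km

Distance from S−P lag: d = Δt · v_P v_S / (v_P − v_S) = Δt · (6.91·3.27)/(6.91−3.27) ≈ 6.2076·Δt.
So d_A = 15.38, d_B = 95.12, d_C = 43.52 km.
Circle about each station: (x − 32.8)² + (y − 50.1)² = 15.38²; (x + 62.1)² + (y − 16.3)² = 95.12²; (x − 32.6)² + (y + 8.7)² = 43.52².
Subtracting pairs of circle equations eliminates x²+y² and gives linear equations (the radical axes):
-189.8 x − 67.6 y = -8275.02
-0.4 x − 117.6 y = -4104.85
Solving the 2×2 system: x ≈ 31.2, y ≈ 34.8 km.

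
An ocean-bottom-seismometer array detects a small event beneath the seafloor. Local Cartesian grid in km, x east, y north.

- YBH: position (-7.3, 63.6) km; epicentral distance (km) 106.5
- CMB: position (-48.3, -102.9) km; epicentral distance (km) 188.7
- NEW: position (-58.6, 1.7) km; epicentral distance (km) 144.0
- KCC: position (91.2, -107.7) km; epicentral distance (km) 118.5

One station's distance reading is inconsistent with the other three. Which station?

Solve using three stations at a time. Using YBH, NEW, KCC (subtract circle equations pairwise → linear system) gives (x, y) ≈ (85.1, 10.7).
Distances from that point to each station vs reported:
  YBH: calculated 106.5 vs reported 106.5 → residual 0.0 km
  CMB: calculated 175.2 vs reported 188.7 → residual 13.5 km
  NEW: calculated 144.0 vs reported 144.0 → residual 0.0 km
  KCC: calculated 118.5 vs reported 118.5 → residual 0.0 km
YBH, NEW, KCC are mutually consistent (residuals ≈ 0); CMB is off by 13.5 km.

CMB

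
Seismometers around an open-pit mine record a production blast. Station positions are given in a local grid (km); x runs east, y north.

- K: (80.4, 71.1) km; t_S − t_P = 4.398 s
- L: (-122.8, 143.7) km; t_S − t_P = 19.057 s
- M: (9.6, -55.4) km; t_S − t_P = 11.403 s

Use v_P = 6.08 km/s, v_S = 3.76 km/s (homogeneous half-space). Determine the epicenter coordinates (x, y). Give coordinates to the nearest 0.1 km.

41.3 km east, 52.4 km north

Distance from S−P lag: d = Δt · v_P v_S / (v_P − v_S) = Δt · (6.08·3.76)/(6.08−3.76) ≈ 9.8538·Δt.
So d_K = 43.34, d_L = 187.78, d_M = 112.36 km.
Circle about each station: (x − 80.4)² + (y − 71.1)² = 43.34²; (x + 122.8)² + (y − 143.7)² = 187.78²; (x − 9.6)² + (y + 55.4)² = 112.36².
Subtracting the K equation from the L and M equations removes the quadratic terms:
-406.4 x + 145.2 y = -9172.81
-141.6 x − 253.0 y = -19104.46
Solving the 2×2 system: x ≈ 41.3, y ≈ 52.4 km.
Check against K (with the unrounded x, y): √((x − 80.4)²+(y − 71.1)²) = 43.35 ≈ 43.34 km. ✓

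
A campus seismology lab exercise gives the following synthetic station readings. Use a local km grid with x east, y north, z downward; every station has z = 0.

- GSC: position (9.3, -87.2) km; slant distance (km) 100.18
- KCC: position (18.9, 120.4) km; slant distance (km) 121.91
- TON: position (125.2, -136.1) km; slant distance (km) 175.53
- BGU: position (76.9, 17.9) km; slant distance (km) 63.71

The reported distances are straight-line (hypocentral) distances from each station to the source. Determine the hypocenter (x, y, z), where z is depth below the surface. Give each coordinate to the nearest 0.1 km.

Each station gives a sphere (x−x_i)² + (y−y_i)² + z² = d_i² (stations at z=0).
Subtracting the GSC sphere from KCC and TON: z² cancels, leaving linear equations in x and y:
19.2 x + 415.2 y = 2337.02
231.8 x − 97.8 y = 5733.17
Solving: x ≈ 26.589, y ≈ 4.399 km (keep extra digits for the depth step; rounded: 26.6, 4.4).
Then from the GSC sphere: z² = 100.18² − (x − 9.3)² − (y + 87.2)² with x = 26.589, y = 4.399, so z ≈ 36.698 ≈ 36.7 km.

x ≈ 26.6 km, y ≈ 4.4 km, depth ≈ 36.7 km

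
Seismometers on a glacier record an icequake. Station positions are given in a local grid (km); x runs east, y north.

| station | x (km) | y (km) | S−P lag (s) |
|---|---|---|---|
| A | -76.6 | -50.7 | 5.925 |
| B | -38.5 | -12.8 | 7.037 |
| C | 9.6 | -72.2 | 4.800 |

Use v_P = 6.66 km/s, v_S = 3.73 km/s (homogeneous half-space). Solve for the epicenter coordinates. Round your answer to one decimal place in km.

Distance from S−P lag: d = Δt · v_P v_S / (v_P − v_S) = Δt · (6.66·3.73)/(6.66−3.73) ≈ 8.4784·Δt.
So d_A = 50.23, d_B = 59.66, d_C = 40.70 km.
Circle about each station: (x + 76.6)² + (y + 50.7)² = 50.23²; (x + 38.5)² + (y + 12.8)² = 59.66²; (x − 9.6)² + (y + 72.2)² = 40.70².
Subtracting the A equation from the B and C equations removes the quadratic terms:
76.2 x + 75.8 y = -7828.22
172.4 x − 43.0 y = -2266.49
Solving the 2×2 system: x ≈ -31.1, y ≈ -72.0 km.
Check against A (with the unrounded x, y): √((x + 76.6)²+(y + 50.7)²) = 50.24 ≈ 50.23 km. ✓

x ≈ -31.1 km, y ≈ -72.0 km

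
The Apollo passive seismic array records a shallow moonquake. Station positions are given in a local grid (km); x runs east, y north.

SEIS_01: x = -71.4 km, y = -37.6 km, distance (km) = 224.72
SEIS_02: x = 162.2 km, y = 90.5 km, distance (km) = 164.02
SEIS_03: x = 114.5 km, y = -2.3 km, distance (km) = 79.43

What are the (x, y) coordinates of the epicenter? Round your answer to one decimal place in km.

Circle about each station: (x + 71.4)² + (y + 37.6)² = 224.72²; (x − 162.2)² + (y − 90.5)² = 164.02²; (x − 114.5)² + (y + 2.3)² = 79.43².
Subtracting pairs of circle equations eliminates x²+y² and gives linear equations (the radical axes):
467.2 x + 256.2 y = 51583.89
371.8 x + 70.6 y = 50793.77
Solving the 2×2 system: x ≈ 150.5, y ≈ -73.1 km.
Check against SEIS_01 (with the unrounded x, y): √((x + 71.4)²+(y + 37.6)²) = 224.72 ≈ 224.72 km. ✓

(150.5, -73.1)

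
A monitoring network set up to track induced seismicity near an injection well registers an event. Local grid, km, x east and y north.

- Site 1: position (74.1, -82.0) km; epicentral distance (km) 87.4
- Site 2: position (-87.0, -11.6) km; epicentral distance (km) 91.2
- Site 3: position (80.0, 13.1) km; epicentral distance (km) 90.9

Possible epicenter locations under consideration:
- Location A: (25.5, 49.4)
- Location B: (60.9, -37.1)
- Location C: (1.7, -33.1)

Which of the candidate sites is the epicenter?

For each candidate, compare |candidate − station| to the reported distance:
Location A: residuals Site 1 52.7, Site 2 36.8, Site 3 25.4 → max 52.7 km
Location B: residuals Site 1 40.6, Site 2 58.9, Site 3 37.2 → max 58.9 km
Location C: residuals Site 1 0.0, Site 2 0.1, Site 3 0.0 → max 0.1 km
Only Location C has all residuals ≈ 0.

Location C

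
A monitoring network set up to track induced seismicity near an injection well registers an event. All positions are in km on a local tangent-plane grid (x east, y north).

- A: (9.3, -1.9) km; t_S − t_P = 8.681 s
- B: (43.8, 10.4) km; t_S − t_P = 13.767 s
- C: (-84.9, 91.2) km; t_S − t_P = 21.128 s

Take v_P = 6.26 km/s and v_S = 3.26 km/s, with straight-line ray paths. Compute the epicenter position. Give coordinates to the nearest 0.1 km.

Distance from S−P lag: d = Δt · v_P v_S / (v_P − v_S) = Δt · (6.26·3.26)/(6.26−3.26) ≈ 6.8025·Δt.
So d_A = 59.05, d_B = 93.65, d_C = 143.72 km.
Circle about each station: (x − 9.3)² + (y + 1.9)² = 59.05²; (x − 43.8)² + (y − 10.4)² = 93.65²; (x + 84.9)² + (y − 91.2)² = 143.72².
Subtracting the A equation from the B and C equations removes the quadratic terms:
69.0 x + 24.6 y = -3346.92
-188.4 x + 186.2 y = -1733.19
Solving the 2×2 system: x ≈ -33.2, y ≈ -42.9 km.
Check against A (with the unrounded x, y): √((x − 9.3)²+(y + 1.9)²) = 59.06 ≈ 59.05 km. ✓

(-33.2, -42.9)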